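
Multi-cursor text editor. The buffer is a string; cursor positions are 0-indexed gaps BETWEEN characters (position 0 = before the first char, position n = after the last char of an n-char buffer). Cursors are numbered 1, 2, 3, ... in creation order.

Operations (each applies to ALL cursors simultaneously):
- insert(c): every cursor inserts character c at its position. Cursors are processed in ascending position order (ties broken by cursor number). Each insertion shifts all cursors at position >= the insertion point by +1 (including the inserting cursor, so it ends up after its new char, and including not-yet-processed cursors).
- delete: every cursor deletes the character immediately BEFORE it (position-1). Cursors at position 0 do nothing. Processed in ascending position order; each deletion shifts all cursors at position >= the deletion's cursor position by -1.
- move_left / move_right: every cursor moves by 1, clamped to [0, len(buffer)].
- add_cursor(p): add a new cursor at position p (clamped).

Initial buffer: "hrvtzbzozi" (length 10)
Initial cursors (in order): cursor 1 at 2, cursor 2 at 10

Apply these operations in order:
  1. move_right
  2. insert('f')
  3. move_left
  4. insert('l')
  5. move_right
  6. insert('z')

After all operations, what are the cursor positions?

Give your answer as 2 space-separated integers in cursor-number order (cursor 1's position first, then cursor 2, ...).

After op 1 (move_right): buffer="hrvtzbzozi" (len 10), cursors c1@3 c2@10, authorship ..........
After op 2 (insert('f')): buffer="hrvftzbzozif" (len 12), cursors c1@4 c2@12, authorship ...1.......2
After op 3 (move_left): buffer="hrvftzbzozif" (len 12), cursors c1@3 c2@11, authorship ...1.......2
After op 4 (insert('l')): buffer="hrvlftzbzozilf" (len 14), cursors c1@4 c2@13, authorship ...11.......22
After op 5 (move_right): buffer="hrvlftzbzozilf" (len 14), cursors c1@5 c2@14, authorship ...11.......22
After op 6 (insert('z')): buffer="hrvlfztzbzozilfz" (len 16), cursors c1@6 c2@16, authorship ...111.......222

Answer: 6 16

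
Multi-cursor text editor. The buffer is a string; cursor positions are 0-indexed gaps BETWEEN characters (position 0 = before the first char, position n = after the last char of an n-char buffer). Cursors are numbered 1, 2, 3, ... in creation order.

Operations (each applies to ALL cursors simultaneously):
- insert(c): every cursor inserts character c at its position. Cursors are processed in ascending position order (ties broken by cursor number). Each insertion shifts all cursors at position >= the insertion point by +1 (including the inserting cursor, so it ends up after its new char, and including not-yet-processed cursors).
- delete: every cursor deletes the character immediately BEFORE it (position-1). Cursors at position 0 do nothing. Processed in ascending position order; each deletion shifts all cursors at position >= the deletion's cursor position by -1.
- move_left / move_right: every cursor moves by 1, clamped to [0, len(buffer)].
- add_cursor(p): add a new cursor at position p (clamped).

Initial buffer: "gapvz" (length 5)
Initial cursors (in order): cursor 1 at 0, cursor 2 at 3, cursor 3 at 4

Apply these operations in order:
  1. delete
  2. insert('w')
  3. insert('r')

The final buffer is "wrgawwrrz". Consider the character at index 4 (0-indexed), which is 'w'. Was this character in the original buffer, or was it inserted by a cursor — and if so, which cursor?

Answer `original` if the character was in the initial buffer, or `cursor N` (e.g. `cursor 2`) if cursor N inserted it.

Answer: cursor 2

Derivation:
After op 1 (delete): buffer="gaz" (len 3), cursors c1@0 c2@2 c3@2, authorship ...
After op 2 (insert('w')): buffer="wgawwz" (len 6), cursors c1@1 c2@5 c3@5, authorship 1..23.
After op 3 (insert('r')): buffer="wrgawwrrz" (len 9), cursors c1@2 c2@8 c3@8, authorship 11..2323.
Authorship (.=original, N=cursor N): 1 1 . . 2 3 2 3 .
Index 4: author = 2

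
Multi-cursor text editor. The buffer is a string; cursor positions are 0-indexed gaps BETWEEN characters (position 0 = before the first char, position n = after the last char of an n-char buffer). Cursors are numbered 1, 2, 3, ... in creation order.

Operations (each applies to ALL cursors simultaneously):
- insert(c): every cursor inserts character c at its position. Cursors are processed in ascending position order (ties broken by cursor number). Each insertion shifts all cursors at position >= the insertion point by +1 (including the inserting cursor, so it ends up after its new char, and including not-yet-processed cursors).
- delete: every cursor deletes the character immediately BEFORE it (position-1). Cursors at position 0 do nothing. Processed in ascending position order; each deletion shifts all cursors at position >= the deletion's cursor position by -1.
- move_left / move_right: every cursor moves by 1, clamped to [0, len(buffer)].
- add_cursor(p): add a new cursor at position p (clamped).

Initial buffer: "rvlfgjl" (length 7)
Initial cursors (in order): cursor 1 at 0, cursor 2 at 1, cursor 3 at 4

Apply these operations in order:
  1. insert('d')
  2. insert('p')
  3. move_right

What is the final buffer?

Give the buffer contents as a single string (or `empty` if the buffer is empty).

Answer: dprdpvlfdpgjl

Derivation:
After op 1 (insert('d')): buffer="drdvlfdgjl" (len 10), cursors c1@1 c2@3 c3@7, authorship 1.2...3...
After op 2 (insert('p')): buffer="dprdpvlfdpgjl" (len 13), cursors c1@2 c2@5 c3@10, authorship 11.22...33...
After op 3 (move_right): buffer="dprdpvlfdpgjl" (len 13), cursors c1@3 c2@6 c3@11, authorship 11.22...33...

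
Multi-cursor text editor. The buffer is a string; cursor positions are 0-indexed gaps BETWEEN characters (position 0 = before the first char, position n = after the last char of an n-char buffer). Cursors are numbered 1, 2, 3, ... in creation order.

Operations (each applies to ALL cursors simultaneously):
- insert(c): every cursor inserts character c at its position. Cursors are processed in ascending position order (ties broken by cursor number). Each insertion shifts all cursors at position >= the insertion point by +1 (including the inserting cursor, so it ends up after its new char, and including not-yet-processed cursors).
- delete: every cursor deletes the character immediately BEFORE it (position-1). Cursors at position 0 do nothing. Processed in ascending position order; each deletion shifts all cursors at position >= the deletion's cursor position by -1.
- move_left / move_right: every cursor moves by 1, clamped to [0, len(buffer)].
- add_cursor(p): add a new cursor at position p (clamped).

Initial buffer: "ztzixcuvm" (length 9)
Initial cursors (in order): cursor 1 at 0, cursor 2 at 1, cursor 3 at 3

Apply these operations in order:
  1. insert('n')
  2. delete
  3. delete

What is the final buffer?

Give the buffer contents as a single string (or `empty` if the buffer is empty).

Answer: tixcuvm

Derivation:
After op 1 (insert('n')): buffer="nzntznixcuvm" (len 12), cursors c1@1 c2@3 c3@6, authorship 1.2..3......
After op 2 (delete): buffer="ztzixcuvm" (len 9), cursors c1@0 c2@1 c3@3, authorship .........
After op 3 (delete): buffer="tixcuvm" (len 7), cursors c1@0 c2@0 c3@1, authorship .......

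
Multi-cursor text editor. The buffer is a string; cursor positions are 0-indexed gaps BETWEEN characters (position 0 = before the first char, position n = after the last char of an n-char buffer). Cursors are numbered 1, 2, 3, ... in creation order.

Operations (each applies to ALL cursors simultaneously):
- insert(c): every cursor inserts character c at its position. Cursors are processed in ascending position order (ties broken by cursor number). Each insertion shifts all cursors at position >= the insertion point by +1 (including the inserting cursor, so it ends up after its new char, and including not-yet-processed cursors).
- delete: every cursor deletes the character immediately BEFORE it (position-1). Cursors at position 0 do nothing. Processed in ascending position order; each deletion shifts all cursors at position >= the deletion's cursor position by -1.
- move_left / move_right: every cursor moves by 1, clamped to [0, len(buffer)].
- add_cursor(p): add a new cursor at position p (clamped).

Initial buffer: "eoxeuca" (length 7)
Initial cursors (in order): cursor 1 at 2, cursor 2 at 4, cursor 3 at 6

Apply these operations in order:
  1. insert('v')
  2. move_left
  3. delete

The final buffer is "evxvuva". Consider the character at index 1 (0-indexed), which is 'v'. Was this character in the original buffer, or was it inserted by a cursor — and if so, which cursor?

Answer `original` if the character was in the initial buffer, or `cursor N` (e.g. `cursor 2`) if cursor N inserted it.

After op 1 (insert('v')): buffer="eovxevucva" (len 10), cursors c1@3 c2@6 c3@9, authorship ..1..2..3.
After op 2 (move_left): buffer="eovxevucva" (len 10), cursors c1@2 c2@5 c3@8, authorship ..1..2..3.
After op 3 (delete): buffer="evxvuva" (len 7), cursors c1@1 c2@3 c3@5, authorship .1.2.3.
Authorship (.=original, N=cursor N): . 1 . 2 . 3 .
Index 1: author = 1

Answer: cursor 1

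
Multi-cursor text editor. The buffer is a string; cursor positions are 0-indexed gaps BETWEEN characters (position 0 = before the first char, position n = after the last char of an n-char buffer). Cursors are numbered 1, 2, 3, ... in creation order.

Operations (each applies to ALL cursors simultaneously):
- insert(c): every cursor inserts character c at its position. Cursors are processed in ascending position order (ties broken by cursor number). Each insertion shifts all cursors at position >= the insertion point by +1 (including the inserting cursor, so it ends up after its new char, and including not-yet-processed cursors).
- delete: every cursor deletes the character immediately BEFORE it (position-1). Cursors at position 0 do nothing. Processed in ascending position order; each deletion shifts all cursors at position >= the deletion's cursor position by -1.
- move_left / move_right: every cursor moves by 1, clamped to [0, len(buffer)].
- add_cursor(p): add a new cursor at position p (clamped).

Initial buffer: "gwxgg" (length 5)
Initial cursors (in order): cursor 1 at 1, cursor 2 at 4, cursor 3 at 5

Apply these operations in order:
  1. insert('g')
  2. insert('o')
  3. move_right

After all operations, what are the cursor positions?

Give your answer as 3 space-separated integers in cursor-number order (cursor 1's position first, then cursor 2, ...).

Answer: 4 9 11

Derivation:
After op 1 (insert('g')): buffer="ggwxgggg" (len 8), cursors c1@2 c2@6 c3@8, authorship .1...2.3
After op 2 (insert('o')): buffer="ggowxggoggo" (len 11), cursors c1@3 c2@8 c3@11, authorship .11...22.33
After op 3 (move_right): buffer="ggowxggoggo" (len 11), cursors c1@4 c2@9 c3@11, authorship .11...22.33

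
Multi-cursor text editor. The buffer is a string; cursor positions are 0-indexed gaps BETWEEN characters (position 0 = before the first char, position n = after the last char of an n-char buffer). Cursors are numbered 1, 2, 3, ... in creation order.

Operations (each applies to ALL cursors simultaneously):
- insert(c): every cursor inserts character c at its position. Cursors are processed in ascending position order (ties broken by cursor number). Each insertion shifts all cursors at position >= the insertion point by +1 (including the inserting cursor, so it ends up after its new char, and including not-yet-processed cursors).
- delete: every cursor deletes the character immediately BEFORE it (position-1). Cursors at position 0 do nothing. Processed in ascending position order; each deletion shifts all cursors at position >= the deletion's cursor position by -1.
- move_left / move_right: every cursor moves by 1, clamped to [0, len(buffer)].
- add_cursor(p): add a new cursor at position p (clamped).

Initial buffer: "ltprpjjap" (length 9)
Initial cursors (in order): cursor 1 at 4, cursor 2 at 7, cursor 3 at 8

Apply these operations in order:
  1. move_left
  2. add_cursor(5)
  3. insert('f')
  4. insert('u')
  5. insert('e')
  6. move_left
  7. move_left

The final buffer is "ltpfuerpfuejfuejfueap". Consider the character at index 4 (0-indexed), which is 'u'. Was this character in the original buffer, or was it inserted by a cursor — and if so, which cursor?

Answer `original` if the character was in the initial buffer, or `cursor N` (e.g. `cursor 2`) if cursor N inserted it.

After op 1 (move_left): buffer="ltprpjjap" (len 9), cursors c1@3 c2@6 c3@7, authorship .........
After op 2 (add_cursor(5)): buffer="ltprpjjap" (len 9), cursors c1@3 c4@5 c2@6 c3@7, authorship .........
After op 3 (insert('f')): buffer="ltpfrpfjfjfap" (len 13), cursors c1@4 c4@7 c2@9 c3@11, authorship ...1..4.2.3..
After op 4 (insert('u')): buffer="ltpfurpfujfujfuap" (len 17), cursors c1@5 c4@9 c2@12 c3@15, authorship ...11..44.22.33..
After op 5 (insert('e')): buffer="ltpfuerpfuejfuejfueap" (len 21), cursors c1@6 c4@11 c2@15 c3@19, authorship ...111..444.222.333..
After op 6 (move_left): buffer="ltpfuerpfuejfuejfueap" (len 21), cursors c1@5 c4@10 c2@14 c3@18, authorship ...111..444.222.333..
After op 7 (move_left): buffer="ltpfuerpfuejfuejfueap" (len 21), cursors c1@4 c4@9 c2@13 c3@17, authorship ...111..444.222.333..
Authorship (.=original, N=cursor N): . . . 1 1 1 . . 4 4 4 . 2 2 2 . 3 3 3 . .
Index 4: author = 1

Answer: cursor 1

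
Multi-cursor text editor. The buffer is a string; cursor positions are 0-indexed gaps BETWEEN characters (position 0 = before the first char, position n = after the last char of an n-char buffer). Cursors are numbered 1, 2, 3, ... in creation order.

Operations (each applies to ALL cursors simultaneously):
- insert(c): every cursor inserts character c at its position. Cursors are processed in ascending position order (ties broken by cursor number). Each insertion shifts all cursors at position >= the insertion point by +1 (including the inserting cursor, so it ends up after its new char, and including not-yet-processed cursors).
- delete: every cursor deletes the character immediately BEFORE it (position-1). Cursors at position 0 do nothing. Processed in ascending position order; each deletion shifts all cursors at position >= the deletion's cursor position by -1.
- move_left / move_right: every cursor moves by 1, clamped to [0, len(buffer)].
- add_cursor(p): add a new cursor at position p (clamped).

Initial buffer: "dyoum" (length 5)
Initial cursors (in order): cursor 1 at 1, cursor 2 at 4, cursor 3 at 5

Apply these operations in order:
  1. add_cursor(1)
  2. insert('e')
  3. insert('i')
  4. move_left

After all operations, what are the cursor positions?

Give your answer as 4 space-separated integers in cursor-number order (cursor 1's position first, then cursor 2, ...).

Answer: 4 9 12 4

Derivation:
After op 1 (add_cursor(1)): buffer="dyoum" (len 5), cursors c1@1 c4@1 c2@4 c3@5, authorship .....
After op 2 (insert('e')): buffer="deeyoueme" (len 9), cursors c1@3 c4@3 c2@7 c3@9, authorship .14...2.3
After op 3 (insert('i')): buffer="deeiiyoueimei" (len 13), cursors c1@5 c4@5 c2@10 c3@13, authorship .1414...22.33
After op 4 (move_left): buffer="deeiiyoueimei" (len 13), cursors c1@4 c4@4 c2@9 c3@12, authorship .1414...22.33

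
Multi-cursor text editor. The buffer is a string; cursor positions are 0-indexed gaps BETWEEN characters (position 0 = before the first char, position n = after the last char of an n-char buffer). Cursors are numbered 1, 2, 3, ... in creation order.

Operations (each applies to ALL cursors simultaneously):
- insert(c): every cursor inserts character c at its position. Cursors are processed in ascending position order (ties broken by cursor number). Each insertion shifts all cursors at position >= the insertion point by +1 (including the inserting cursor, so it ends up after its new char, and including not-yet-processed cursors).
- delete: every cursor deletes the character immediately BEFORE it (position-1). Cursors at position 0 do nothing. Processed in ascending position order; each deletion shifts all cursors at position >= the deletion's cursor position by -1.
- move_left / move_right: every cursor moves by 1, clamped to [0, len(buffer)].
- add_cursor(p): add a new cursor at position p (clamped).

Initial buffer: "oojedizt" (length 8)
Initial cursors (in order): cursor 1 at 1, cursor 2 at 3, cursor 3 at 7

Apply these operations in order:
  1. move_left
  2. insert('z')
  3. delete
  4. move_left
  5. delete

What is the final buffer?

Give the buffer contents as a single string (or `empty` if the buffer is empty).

After op 1 (move_left): buffer="oojedizt" (len 8), cursors c1@0 c2@2 c3@6, authorship ........
After op 2 (insert('z')): buffer="zoozjedizzt" (len 11), cursors c1@1 c2@4 c3@9, authorship 1..2....3..
After op 3 (delete): buffer="oojedizt" (len 8), cursors c1@0 c2@2 c3@6, authorship ........
After op 4 (move_left): buffer="oojedizt" (len 8), cursors c1@0 c2@1 c3@5, authorship ........
After op 5 (delete): buffer="ojeizt" (len 6), cursors c1@0 c2@0 c3@3, authorship ......

Answer: ojeizt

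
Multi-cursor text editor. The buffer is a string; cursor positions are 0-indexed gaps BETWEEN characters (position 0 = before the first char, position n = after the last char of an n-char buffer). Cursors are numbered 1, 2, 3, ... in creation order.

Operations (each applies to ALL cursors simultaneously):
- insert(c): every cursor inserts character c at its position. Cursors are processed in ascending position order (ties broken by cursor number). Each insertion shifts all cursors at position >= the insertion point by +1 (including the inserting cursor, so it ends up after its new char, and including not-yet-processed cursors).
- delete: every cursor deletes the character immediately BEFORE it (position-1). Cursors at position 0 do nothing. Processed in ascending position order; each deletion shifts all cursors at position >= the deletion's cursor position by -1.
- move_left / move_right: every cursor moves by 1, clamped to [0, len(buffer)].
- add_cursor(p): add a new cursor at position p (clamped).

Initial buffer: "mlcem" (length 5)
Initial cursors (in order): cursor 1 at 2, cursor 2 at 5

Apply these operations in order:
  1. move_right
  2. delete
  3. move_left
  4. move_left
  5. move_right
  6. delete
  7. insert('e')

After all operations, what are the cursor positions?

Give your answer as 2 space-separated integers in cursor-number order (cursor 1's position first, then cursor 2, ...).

After op 1 (move_right): buffer="mlcem" (len 5), cursors c1@3 c2@5, authorship .....
After op 2 (delete): buffer="mle" (len 3), cursors c1@2 c2@3, authorship ...
After op 3 (move_left): buffer="mle" (len 3), cursors c1@1 c2@2, authorship ...
After op 4 (move_left): buffer="mle" (len 3), cursors c1@0 c2@1, authorship ...
After op 5 (move_right): buffer="mle" (len 3), cursors c1@1 c2@2, authorship ...
After op 6 (delete): buffer="e" (len 1), cursors c1@0 c2@0, authorship .
After op 7 (insert('e')): buffer="eee" (len 3), cursors c1@2 c2@2, authorship 12.

Answer: 2 2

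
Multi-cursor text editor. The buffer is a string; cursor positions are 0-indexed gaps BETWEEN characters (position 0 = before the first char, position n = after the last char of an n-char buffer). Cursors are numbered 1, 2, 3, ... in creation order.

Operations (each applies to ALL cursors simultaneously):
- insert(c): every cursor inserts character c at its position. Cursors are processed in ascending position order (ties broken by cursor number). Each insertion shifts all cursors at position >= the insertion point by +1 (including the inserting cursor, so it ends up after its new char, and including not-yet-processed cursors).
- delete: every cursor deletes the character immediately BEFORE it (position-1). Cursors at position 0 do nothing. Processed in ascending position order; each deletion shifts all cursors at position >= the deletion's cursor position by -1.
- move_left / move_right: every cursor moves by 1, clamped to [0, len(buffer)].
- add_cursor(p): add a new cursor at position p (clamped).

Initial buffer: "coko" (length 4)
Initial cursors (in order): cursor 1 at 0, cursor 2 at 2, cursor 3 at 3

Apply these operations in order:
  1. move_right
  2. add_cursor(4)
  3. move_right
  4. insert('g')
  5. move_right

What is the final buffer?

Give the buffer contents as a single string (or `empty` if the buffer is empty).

Answer: cogkoggg

Derivation:
After op 1 (move_right): buffer="coko" (len 4), cursors c1@1 c2@3 c3@4, authorship ....
After op 2 (add_cursor(4)): buffer="coko" (len 4), cursors c1@1 c2@3 c3@4 c4@4, authorship ....
After op 3 (move_right): buffer="coko" (len 4), cursors c1@2 c2@4 c3@4 c4@4, authorship ....
After op 4 (insert('g')): buffer="cogkoggg" (len 8), cursors c1@3 c2@8 c3@8 c4@8, authorship ..1..234
After op 5 (move_right): buffer="cogkoggg" (len 8), cursors c1@4 c2@8 c3@8 c4@8, authorship ..1..234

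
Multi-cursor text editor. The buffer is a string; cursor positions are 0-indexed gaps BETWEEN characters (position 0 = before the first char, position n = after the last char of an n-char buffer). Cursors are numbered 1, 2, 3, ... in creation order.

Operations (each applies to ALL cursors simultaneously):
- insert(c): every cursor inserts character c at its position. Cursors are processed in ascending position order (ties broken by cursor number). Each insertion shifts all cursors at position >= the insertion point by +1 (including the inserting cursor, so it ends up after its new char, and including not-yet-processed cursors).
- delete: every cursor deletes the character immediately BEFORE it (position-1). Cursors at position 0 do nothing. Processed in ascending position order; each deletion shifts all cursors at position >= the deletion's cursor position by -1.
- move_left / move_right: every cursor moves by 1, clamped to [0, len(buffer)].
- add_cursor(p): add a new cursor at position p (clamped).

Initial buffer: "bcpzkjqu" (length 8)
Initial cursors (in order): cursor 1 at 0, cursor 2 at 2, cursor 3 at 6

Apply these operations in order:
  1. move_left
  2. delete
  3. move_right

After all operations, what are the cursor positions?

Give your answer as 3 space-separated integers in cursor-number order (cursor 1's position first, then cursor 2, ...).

After op 1 (move_left): buffer="bcpzkjqu" (len 8), cursors c1@0 c2@1 c3@5, authorship ........
After op 2 (delete): buffer="cpzjqu" (len 6), cursors c1@0 c2@0 c3@3, authorship ......
After op 3 (move_right): buffer="cpzjqu" (len 6), cursors c1@1 c2@1 c3@4, authorship ......

Answer: 1 1 4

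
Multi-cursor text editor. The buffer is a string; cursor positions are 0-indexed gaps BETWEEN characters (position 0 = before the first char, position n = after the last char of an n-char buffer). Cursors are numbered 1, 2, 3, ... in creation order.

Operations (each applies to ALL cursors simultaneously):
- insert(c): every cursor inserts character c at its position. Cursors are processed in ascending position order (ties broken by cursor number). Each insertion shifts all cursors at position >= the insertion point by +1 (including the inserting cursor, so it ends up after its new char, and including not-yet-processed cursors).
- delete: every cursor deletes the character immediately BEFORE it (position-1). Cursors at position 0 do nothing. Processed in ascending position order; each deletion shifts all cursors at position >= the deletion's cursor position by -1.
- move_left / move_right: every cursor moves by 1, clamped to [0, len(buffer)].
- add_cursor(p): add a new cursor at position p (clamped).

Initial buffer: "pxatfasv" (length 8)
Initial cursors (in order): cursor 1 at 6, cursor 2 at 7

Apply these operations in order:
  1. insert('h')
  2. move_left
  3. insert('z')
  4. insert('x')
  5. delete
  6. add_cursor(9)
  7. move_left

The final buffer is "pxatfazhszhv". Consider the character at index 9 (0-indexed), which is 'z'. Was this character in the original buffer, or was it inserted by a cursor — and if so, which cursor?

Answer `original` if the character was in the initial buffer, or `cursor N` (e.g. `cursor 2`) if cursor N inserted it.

After op 1 (insert('h')): buffer="pxatfahshv" (len 10), cursors c1@7 c2@9, authorship ......1.2.
After op 2 (move_left): buffer="pxatfahshv" (len 10), cursors c1@6 c2@8, authorship ......1.2.
After op 3 (insert('z')): buffer="pxatfazhszhv" (len 12), cursors c1@7 c2@10, authorship ......11.22.
After op 4 (insert('x')): buffer="pxatfazxhszxhv" (len 14), cursors c1@8 c2@12, authorship ......111.222.
After op 5 (delete): buffer="pxatfazhszhv" (len 12), cursors c1@7 c2@10, authorship ......11.22.
After op 6 (add_cursor(9)): buffer="pxatfazhszhv" (len 12), cursors c1@7 c3@9 c2@10, authorship ......11.22.
After op 7 (move_left): buffer="pxatfazhszhv" (len 12), cursors c1@6 c3@8 c2@9, authorship ......11.22.
Authorship (.=original, N=cursor N): . . . . . . 1 1 . 2 2 .
Index 9: author = 2

Answer: cursor 2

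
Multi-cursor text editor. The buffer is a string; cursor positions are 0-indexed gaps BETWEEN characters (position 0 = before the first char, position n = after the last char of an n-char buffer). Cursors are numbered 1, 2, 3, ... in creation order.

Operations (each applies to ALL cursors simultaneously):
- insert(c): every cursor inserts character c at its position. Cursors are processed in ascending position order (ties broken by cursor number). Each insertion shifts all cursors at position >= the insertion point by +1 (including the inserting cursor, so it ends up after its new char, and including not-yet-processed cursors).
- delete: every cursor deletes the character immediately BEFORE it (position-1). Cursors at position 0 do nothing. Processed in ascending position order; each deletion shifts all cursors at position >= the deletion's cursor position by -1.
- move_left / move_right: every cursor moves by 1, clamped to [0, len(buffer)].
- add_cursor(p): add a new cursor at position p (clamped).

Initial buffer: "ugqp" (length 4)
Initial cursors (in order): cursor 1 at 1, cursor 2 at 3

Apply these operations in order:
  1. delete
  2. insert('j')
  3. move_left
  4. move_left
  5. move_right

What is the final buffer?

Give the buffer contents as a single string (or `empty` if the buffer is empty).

After op 1 (delete): buffer="gp" (len 2), cursors c1@0 c2@1, authorship ..
After op 2 (insert('j')): buffer="jgjp" (len 4), cursors c1@1 c2@3, authorship 1.2.
After op 3 (move_left): buffer="jgjp" (len 4), cursors c1@0 c2@2, authorship 1.2.
After op 4 (move_left): buffer="jgjp" (len 4), cursors c1@0 c2@1, authorship 1.2.
After op 5 (move_right): buffer="jgjp" (len 4), cursors c1@1 c2@2, authorship 1.2.

Answer: jgjp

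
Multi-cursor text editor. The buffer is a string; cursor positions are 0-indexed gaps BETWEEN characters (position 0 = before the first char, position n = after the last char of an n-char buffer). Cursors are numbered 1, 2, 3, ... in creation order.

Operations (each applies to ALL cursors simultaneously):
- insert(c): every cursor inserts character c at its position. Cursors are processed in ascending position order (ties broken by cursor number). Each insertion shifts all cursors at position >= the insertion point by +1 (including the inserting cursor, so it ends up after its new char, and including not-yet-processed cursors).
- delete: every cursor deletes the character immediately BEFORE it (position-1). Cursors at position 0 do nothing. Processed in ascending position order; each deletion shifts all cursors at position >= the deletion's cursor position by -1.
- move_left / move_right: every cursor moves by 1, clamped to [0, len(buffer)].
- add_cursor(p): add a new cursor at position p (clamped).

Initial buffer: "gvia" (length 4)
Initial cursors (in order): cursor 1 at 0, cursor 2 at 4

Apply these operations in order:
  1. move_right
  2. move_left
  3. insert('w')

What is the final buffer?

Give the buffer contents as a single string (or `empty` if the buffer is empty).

After op 1 (move_right): buffer="gvia" (len 4), cursors c1@1 c2@4, authorship ....
After op 2 (move_left): buffer="gvia" (len 4), cursors c1@0 c2@3, authorship ....
After op 3 (insert('w')): buffer="wgviwa" (len 6), cursors c1@1 c2@5, authorship 1...2.

Answer: wgviwa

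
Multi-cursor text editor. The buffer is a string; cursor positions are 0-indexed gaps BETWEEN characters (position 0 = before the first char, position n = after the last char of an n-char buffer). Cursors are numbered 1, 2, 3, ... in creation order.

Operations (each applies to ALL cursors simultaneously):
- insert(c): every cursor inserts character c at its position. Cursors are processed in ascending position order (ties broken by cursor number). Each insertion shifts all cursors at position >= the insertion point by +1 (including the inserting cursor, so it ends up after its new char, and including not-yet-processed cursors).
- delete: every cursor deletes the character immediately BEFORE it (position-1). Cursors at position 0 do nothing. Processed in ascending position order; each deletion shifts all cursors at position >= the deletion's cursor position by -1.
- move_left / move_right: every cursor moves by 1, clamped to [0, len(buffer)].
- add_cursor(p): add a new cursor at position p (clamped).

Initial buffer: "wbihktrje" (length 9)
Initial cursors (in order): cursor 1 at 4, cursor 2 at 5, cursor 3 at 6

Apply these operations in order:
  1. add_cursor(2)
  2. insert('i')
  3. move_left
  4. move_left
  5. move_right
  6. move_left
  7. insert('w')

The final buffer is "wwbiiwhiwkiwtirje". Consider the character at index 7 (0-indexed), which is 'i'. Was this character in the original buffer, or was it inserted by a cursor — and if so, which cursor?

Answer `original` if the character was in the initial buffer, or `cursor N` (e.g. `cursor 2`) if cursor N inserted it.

After op 1 (add_cursor(2)): buffer="wbihktrje" (len 9), cursors c4@2 c1@4 c2@5 c3@6, authorship .........
After op 2 (insert('i')): buffer="wbiihikitirje" (len 13), cursors c4@3 c1@6 c2@8 c3@10, authorship ..4..1.2.3...
After op 3 (move_left): buffer="wbiihikitirje" (len 13), cursors c4@2 c1@5 c2@7 c3@9, authorship ..4..1.2.3...
After op 4 (move_left): buffer="wbiihikitirje" (len 13), cursors c4@1 c1@4 c2@6 c3@8, authorship ..4..1.2.3...
After op 5 (move_right): buffer="wbiihikitirje" (len 13), cursors c4@2 c1@5 c2@7 c3@9, authorship ..4..1.2.3...
After op 6 (move_left): buffer="wbiihikitirje" (len 13), cursors c4@1 c1@4 c2@6 c3@8, authorship ..4..1.2.3...
After op 7 (insert('w')): buffer="wwbiiwhiwkiwtirje" (len 17), cursors c4@2 c1@6 c2@9 c3@12, authorship .4.4.1.12.23.3...
Authorship (.=original, N=cursor N): . 4 . 4 . 1 . 1 2 . 2 3 . 3 . . .
Index 7: author = 1

Answer: cursor 1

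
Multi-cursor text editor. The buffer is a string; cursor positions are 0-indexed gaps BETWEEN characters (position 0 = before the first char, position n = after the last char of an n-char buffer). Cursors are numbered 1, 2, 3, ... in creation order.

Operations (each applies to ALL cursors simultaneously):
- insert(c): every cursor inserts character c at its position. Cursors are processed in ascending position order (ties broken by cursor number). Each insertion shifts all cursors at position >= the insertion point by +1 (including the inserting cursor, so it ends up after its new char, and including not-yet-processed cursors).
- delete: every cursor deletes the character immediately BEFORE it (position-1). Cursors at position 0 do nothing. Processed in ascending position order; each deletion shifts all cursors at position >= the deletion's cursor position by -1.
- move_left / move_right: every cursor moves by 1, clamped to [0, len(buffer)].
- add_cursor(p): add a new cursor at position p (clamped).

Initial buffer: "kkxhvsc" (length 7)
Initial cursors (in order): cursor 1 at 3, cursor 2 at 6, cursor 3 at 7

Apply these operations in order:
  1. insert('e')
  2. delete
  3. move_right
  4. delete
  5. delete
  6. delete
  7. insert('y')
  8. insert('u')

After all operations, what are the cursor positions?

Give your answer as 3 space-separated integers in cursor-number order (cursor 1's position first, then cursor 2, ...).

Answer: 6 6 6

Derivation:
After op 1 (insert('e')): buffer="kkxehvsece" (len 10), cursors c1@4 c2@8 c3@10, authorship ...1...2.3
After op 2 (delete): buffer="kkxhvsc" (len 7), cursors c1@3 c2@6 c3@7, authorship .......
After op 3 (move_right): buffer="kkxhvsc" (len 7), cursors c1@4 c2@7 c3@7, authorship .......
After op 4 (delete): buffer="kkxv" (len 4), cursors c1@3 c2@4 c3@4, authorship ....
After op 5 (delete): buffer="k" (len 1), cursors c1@1 c2@1 c3@1, authorship .
After op 6 (delete): buffer="" (len 0), cursors c1@0 c2@0 c3@0, authorship 
After op 7 (insert('y')): buffer="yyy" (len 3), cursors c1@3 c2@3 c3@3, authorship 123
After op 8 (insert('u')): buffer="yyyuuu" (len 6), cursors c1@6 c2@6 c3@6, authorship 123123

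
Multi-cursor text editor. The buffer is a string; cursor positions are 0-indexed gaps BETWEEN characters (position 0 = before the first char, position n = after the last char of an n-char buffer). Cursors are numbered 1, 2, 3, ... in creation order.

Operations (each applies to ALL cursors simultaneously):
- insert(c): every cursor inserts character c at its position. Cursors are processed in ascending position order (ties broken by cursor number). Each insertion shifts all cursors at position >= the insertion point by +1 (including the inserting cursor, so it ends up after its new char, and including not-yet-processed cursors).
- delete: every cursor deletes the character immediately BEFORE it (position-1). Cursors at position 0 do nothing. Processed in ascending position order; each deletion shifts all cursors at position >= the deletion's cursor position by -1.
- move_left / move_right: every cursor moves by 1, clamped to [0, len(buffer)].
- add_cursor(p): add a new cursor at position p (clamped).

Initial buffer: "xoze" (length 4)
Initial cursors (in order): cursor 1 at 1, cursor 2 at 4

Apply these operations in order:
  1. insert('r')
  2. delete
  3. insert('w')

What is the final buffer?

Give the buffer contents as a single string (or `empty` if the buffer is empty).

After op 1 (insert('r')): buffer="xrozer" (len 6), cursors c1@2 c2@6, authorship .1...2
After op 2 (delete): buffer="xoze" (len 4), cursors c1@1 c2@4, authorship ....
After op 3 (insert('w')): buffer="xwozew" (len 6), cursors c1@2 c2@6, authorship .1...2

Answer: xwozew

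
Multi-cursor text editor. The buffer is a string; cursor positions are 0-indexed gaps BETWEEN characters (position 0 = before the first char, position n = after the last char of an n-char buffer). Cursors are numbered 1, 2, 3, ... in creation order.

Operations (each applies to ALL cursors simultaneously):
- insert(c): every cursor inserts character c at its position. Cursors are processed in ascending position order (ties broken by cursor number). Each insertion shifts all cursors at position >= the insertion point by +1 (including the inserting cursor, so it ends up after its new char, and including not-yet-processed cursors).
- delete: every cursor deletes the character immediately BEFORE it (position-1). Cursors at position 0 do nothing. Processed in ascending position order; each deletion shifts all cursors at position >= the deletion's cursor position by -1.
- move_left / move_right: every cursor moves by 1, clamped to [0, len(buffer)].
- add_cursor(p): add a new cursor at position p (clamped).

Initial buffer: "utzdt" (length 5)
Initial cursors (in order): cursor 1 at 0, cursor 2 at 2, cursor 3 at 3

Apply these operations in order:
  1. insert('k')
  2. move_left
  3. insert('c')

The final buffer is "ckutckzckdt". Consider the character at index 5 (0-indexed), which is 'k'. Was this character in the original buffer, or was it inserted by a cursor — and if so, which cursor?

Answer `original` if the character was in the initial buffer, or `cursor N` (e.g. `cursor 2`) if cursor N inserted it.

Answer: cursor 2

Derivation:
After op 1 (insert('k')): buffer="kutkzkdt" (len 8), cursors c1@1 c2@4 c3@6, authorship 1..2.3..
After op 2 (move_left): buffer="kutkzkdt" (len 8), cursors c1@0 c2@3 c3@5, authorship 1..2.3..
After op 3 (insert('c')): buffer="ckutckzckdt" (len 11), cursors c1@1 c2@5 c3@8, authorship 11..22.33..
Authorship (.=original, N=cursor N): 1 1 . . 2 2 . 3 3 . .
Index 5: author = 2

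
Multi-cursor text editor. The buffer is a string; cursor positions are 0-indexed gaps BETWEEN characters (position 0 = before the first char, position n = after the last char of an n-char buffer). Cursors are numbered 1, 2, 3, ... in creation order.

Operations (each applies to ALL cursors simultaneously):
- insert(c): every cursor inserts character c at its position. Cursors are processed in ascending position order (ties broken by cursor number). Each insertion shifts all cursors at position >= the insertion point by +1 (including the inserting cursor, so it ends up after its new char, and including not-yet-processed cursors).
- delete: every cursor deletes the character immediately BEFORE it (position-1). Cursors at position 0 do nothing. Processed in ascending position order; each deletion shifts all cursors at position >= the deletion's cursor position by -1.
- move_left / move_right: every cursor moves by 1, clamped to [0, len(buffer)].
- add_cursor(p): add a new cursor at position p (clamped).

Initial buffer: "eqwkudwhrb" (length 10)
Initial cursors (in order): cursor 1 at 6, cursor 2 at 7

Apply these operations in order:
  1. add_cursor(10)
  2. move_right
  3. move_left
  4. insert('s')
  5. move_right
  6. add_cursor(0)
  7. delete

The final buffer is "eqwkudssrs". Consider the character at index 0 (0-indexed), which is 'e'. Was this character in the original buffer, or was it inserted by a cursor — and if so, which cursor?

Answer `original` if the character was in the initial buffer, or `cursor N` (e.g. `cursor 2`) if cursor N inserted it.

Answer: original

Derivation:
After op 1 (add_cursor(10)): buffer="eqwkudwhrb" (len 10), cursors c1@6 c2@7 c3@10, authorship ..........
After op 2 (move_right): buffer="eqwkudwhrb" (len 10), cursors c1@7 c2@8 c3@10, authorship ..........
After op 3 (move_left): buffer="eqwkudwhrb" (len 10), cursors c1@6 c2@7 c3@9, authorship ..........
After op 4 (insert('s')): buffer="eqwkudswshrsb" (len 13), cursors c1@7 c2@9 c3@12, authorship ......1.2..3.
After op 5 (move_right): buffer="eqwkudswshrsb" (len 13), cursors c1@8 c2@10 c3@13, authorship ......1.2..3.
After op 6 (add_cursor(0)): buffer="eqwkudswshrsb" (len 13), cursors c4@0 c1@8 c2@10 c3@13, authorship ......1.2..3.
After op 7 (delete): buffer="eqwkudssrs" (len 10), cursors c4@0 c1@7 c2@8 c3@10, authorship ......12.3
Authorship (.=original, N=cursor N): . . . . . . 1 2 . 3
Index 0: author = original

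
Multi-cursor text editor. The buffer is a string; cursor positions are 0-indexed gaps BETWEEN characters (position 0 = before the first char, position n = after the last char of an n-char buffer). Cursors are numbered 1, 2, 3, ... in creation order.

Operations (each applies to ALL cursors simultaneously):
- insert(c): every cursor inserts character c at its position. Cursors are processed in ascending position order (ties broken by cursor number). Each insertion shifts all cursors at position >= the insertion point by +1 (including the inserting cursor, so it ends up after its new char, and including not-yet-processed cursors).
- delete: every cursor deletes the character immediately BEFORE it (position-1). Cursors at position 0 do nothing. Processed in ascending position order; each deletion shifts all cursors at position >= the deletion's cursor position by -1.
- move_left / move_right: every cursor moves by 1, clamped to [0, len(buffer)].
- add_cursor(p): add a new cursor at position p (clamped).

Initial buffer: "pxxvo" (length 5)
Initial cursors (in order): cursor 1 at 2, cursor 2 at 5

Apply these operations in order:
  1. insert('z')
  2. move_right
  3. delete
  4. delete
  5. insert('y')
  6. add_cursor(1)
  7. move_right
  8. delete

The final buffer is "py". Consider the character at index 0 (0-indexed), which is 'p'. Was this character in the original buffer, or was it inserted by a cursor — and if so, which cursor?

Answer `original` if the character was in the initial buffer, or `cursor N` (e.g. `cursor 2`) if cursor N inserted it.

After op 1 (insert('z')): buffer="pxzxvoz" (len 7), cursors c1@3 c2@7, authorship ..1...2
After op 2 (move_right): buffer="pxzxvoz" (len 7), cursors c1@4 c2@7, authorship ..1...2
After op 3 (delete): buffer="pxzvo" (len 5), cursors c1@3 c2@5, authorship ..1..
After op 4 (delete): buffer="pxv" (len 3), cursors c1@2 c2@3, authorship ...
After op 5 (insert('y')): buffer="pxyvy" (len 5), cursors c1@3 c2@5, authorship ..1.2
After op 6 (add_cursor(1)): buffer="pxyvy" (len 5), cursors c3@1 c1@3 c2@5, authorship ..1.2
After op 7 (move_right): buffer="pxyvy" (len 5), cursors c3@2 c1@4 c2@5, authorship ..1.2
After op 8 (delete): buffer="py" (len 2), cursors c3@1 c1@2 c2@2, authorship .1
Authorship (.=original, N=cursor N): . 1
Index 0: author = original

Answer: original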